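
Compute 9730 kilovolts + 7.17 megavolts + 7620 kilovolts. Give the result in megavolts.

24.52 megavolts

In megavolts:
  9730 kilovolts = 9730 × 10⁻³ megavolts = 9.73
  7.17 megavolts → 7.17
  7620 kilovolts = 7620 × 10⁻³ megavolts = 7.62
Sum: 9.73 + 7.17 + 7.62 = 24.52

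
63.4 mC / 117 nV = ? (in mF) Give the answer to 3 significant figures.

(63.4 × 10⁻³) / (117 × 10⁻⁹) = 0.54188 × 10⁶ F

542000000 mF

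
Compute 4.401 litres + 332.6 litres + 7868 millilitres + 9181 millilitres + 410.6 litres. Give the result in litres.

In litres:
  4.401 litres → 4.401
  332.6 litres → 332.6
  7868 millilitres = 7868e-3 litres = 7.868
  9181 millilitres = 9181e-3 litres = 9.181
  410.6 litres → 410.6
Sum: 4.401 + 332.6 + 7.868 + 9.181 + 410.6 = 764.65

764.65 litres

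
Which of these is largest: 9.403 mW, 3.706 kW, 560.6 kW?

560.6 kW

9.403 mW = 0.009403 W
3.706 kW = 3706 W
560.6 kW = 560600 W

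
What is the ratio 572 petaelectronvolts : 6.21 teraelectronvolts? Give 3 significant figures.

(572 × 10¹⁵) / (6.21 × 10¹²) = 92.11 × 10³

92100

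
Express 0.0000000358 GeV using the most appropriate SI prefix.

35.8 eV

= 35.8 eV; mantissa already in [1, 1000).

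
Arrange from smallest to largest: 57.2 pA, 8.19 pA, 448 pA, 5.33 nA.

8.19 pA < 57.2 pA < 448 pA < 5.33 nA

57.2 pA = 0.0000000000572 A
8.19 pA = 0.00000000000819 A
448 pA = 0.000000000448 A
5.33 nA = 0.00000000533 A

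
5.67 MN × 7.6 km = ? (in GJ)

5.67 × 10^6 × 7.6 × 10^3 = 43.092 × 10^9 J

43.092 GJ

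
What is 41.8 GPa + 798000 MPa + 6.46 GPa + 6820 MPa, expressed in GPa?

853.08 GPa

In GPa:
  41.8 GPa → 41.8
  798000 MPa = 798000 × 10^-3 GPa = 798
  6.46 GPa → 6.46
  6820 MPa = 6820 × 10^-3 GPa = 6.82
Sum: 41.8 + 798 + 6.46 + 6.82 = 853.08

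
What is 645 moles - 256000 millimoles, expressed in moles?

389 moles

In moles:
  645 moles → 645
  256000 millimoles = 256000e-3 moles = 256
Difference: 645 - 256 = 389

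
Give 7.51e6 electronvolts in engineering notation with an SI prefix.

7.51 megaelectronvolts

= 7.51e6 electronvolts; 1e6 is mega.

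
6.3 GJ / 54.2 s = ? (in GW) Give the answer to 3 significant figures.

(6.3 × 10^9) / (54.2) = 0.11624 × 10^9 W

0.116 GW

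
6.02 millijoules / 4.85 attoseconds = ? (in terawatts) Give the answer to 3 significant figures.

(6.02e-3) / (4.85e-18) = 1.2412e15 W

1240 terawatts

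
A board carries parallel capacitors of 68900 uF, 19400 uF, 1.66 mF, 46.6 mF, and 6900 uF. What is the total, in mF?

In mF:
  68900 uF = 68900e-3 mF = 68.9
  19400 uF = 19400e-3 mF = 19.4
  1.66 mF → 1.66
  46.6 mF → 46.6
  6900 uF = 6900e-3 mF = 6.9
Sum: 68.9 + 19.4 + 1.66 + 46.6 + 6.9 = 143.46

143.46 mF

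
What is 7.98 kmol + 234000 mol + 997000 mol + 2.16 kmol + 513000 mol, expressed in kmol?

1754.14 kmol

In kmol:
  7.98 kmol → 7.98
  234000 mol = 234000 × 10⁻³ kmol = 234
  997000 mol = 997000 × 10⁻³ kmol = 997
  2.16 kmol → 2.16
  513000 mol = 513000 × 10⁻³ kmol = 513
Sum: 7.98 + 234 + 997 + 2.16 + 513 = 1754.14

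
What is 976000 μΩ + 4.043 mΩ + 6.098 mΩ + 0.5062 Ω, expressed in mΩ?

1492.341 mΩ

In mΩ:
  976000 μΩ = 976000 × 10⁻³ mΩ = 976
  4.043 mΩ → 4.043
  6.098 mΩ → 6.098
  0.5062 Ω = 0.5062 × 10³ mΩ = 506.2
Sum: 976 + 4.043 + 6.098 + 506.2 = 1492.341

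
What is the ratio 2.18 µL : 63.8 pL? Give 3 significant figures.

34200

(2.18 × 10⁻⁶) / (63.8 × 10⁻¹²) = 0.03417 × 10⁶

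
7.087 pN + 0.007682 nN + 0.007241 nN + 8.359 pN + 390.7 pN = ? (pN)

In pN:
  7.087 pN → 7.087
  0.007682 nN = 0.007682e3 pN = 7.682
  0.007241 nN = 0.007241e3 pN = 7.241
  8.359 pN → 8.359
  390.7 pN → 390.7
Sum: 7.087 + 7.682 + 7.241 + 8.359 + 390.7 = 421.069

421.069 pN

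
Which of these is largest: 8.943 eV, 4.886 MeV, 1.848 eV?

8.943 eV = 8.943 eV
4.886 MeV = 4886000 eV
1.848 eV = 1.848 eV

4.886 MeV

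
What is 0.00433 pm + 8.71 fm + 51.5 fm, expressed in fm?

64.54 fm

In fm:
  0.00433 pm = 0.00433e3 fm = 4.33
  8.71 fm → 8.71
  51.5 fm → 51.5
Sum: 4.33 + 8.71 + 51.5 = 64.54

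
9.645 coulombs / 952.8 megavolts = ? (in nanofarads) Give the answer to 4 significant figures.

(9.645) / (952.8 × 10⁶) = 0.0101228 × 10⁻⁶ F

10.12 nanofarads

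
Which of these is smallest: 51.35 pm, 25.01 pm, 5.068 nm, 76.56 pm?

25.01 pm

51.35 pm = 0.00000000005135 m
25.01 pm = 0.00000000002501 m
5.068 nm = 0.000000005068 m
76.56 pm = 0.00000000007656 m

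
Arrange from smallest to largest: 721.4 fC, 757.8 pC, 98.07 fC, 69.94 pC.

721.4 fC = 0.0000000000007214 C
757.8 pC = 0.0000000007578 C
98.07 fC = 0.00000000000009807 C
69.94 pC = 0.00000000006994 C

98.07 fC < 721.4 fC < 69.94 pC < 757.8 pC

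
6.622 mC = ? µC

milli = 10^-3, micro = 10^-6; factor is 10^3.
6.622 × 10^3 = 6622

6622 µC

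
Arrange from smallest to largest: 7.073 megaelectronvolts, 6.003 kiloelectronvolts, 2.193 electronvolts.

2.193 electronvolts < 6.003 kiloelectronvolts < 7.073 megaelectronvolts

7.073 megaelectronvolts = 7073000 electronvolts
6.003 kiloelectronvolts = 6003 electronvolts
2.193 electronvolts = 2.193 electronvolts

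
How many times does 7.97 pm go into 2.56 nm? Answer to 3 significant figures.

(2.56 × 10⁻⁹) / (7.97 × 10⁻¹²) = 0.3212 × 10³

321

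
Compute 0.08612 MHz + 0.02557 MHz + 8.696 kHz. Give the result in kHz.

In kHz:
  0.08612 MHz = 0.08612e3 kHz = 86.12
  0.02557 MHz = 0.02557e3 kHz = 25.57
  8.696 kHz → 8.696
Sum: 86.12 + 25.57 + 8.696 = 120.386

120.386 kHz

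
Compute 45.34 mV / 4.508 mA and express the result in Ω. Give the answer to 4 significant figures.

10.06 Ω

(45.34e-3) / (4.508e-3) = 10.0577 Ω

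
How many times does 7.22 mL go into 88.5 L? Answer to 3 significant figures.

(88.5) / (7.22 × 10⁻³) = 12.26 × 10³

12300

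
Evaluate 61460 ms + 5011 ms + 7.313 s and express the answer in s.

73.784 s

In s:
  61460 ms = 61460 × 10^-3 s = 61.46
  5011 ms = 5011 × 10^-3 s = 5.011
  7.313 s → 7.313
Sum: 61.46 + 5.011 + 7.313 = 73.784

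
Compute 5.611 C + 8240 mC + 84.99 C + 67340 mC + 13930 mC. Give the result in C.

180.111 C

In C:
  5.611 C → 5.611
  8240 mC = 8240 × 10⁻³ C = 8.24
  84.99 C → 84.99
  67340 mC = 67340 × 10⁻³ C = 67.34
  13930 mC = 13930 × 10⁻³ C = 13.93
Sum: 5.611 + 8.24 + 84.99 + 67.34 + 13.93 = 180.111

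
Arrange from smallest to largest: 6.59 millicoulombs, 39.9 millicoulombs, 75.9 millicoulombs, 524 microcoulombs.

524 microcoulombs < 6.59 millicoulombs < 39.9 millicoulombs < 75.9 millicoulombs

6.59 millicoulombs = 0.00659 coulombs
39.9 millicoulombs = 0.0399 coulombs
75.9 millicoulombs = 0.0759 coulombs
524 microcoulombs = 0.000524 coulombs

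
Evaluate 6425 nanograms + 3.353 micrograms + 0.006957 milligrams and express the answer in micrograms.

16.735 micrograms

In micrograms:
  6425 nanograms = 6425 × 10^-3 micrograms = 6.425
  3.353 micrograms → 3.353
  0.006957 milligrams = 0.006957 × 10^3 micrograms = 6.957
Sum: 6.425 + 3.353 + 6.957 = 16.735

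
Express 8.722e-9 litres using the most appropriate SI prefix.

8.722 nanolitres

= 8.722e-9 litres; 1e-9 is nano.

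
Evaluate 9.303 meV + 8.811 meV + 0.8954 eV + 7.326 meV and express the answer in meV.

920.84 meV

In meV:
  9.303 meV → 9.303
  8.811 meV → 8.811
  0.8954 eV = 0.8954 × 10³ meV = 895.4
  7.326 meV → 7.326
Sum: 9.303 + 8.811 + 895.4 + 7.326 = 920.84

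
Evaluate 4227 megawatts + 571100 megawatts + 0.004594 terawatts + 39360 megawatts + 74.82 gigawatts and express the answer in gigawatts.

694.101 gigawatts

In gigawatts:
  4227 megawatts = 4227 × 10⁻³ gigawatts = 4.227
  571100 megawatts = 571100 × 10⁻³ gigawatts = 571.1
  0.004594 terawatts = 0.004594 × 10³ gigawatts = 4.594
  39360 megawatts = 39360 × 10⁻³ gigawatts = 39.36
  74.82 gigawatts → 74.82
Sum: 4.227 + 571.1 + 4.594 + 39.36 + 74.82 = 694.101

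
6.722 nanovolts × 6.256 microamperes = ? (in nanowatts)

6.722 × 10^-9 × 6.256 × 10^-6 = 42.052832 × 10^-15 W

0.000042052832 nanowatts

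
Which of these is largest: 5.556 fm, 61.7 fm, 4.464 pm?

5.556 fm = 0.000000000000005556 m
61.7 fm = 0.0000000000000617 m
4.464 pm = 0.000000000004464 m

4.464 pm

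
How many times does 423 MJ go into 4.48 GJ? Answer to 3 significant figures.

10.6

(4.48 × 10^9) / (423 × 10^6) = 0.01059 × 10^3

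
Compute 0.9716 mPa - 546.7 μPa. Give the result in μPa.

In μPa:
  0.9716 mPa = 0.9716 × 10³ μPa = 971.6
  546.7 μPa → 546.7
Difference: 971.6 - 546.7 = 424.9

424.9 μPa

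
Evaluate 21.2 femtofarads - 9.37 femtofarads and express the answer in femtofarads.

11.83 femtofarads

In femtofarads:
  21.2 femtofarads → 21.2
  9.37 femtofarads → 9.37
Difference: 21.2 - 9.37 = 11.83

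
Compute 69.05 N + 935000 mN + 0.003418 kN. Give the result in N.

In N:
  69.05 N → 69.05
  935000 mN = 935000 × 10^-3 N = 935
  0.003418 kN = 0.003418 × 10^3 N = 3.418
Sum: 69.05 + 935 + 3.418 = 1007.468

1007.468 N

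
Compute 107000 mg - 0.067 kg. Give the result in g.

40 g

In g:
  107000 mg = 107000e-3 g = 107
  0.067 kg = 0.067e3 g = 67
Difference: 107 - 67 = 40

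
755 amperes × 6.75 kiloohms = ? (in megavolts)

5.09625 megavolts

755 × 6.75e3 = 5096.25e3 V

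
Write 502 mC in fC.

502000000000000 fC

milli = 1e-3, femto = 1e-15; factor is 1e12.
502 × 1e12 = 502000000000000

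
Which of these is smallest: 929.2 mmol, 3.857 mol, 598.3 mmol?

929.2 mmol = 0.9292 mol
3.857 mol = 3.857 mol
598.3 mmol = 0.5983 mol

598.3 mmol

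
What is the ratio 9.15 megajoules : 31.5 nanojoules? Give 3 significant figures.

290000000000000

(9.15e6) / (31.5e-9) = 0.2905e15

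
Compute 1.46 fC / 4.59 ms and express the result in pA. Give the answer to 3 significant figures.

(1.46 × 10⁻¹⁵) / (4.59 × 10⁻³) = 0.31808 × 10⁻¹² A

0.318 pA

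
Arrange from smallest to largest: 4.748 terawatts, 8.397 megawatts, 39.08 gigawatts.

4.748 terawatts = 4748000000000 watts
8.397 megawatts = 8397000 watts
39.08 gigawatts = 39080000000 watts

8.397 megawatts < 39.08 gigawatts < 4.748 terawatts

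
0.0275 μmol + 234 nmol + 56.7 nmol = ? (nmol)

In nmol:
  0.0275 μmol = 0.0275e3 nmol = 27.5
  234 nmol → 234
  56.7 nmol → 56.7
Sum: 27.5 + 234 + 56.7 = 318.2

318.2 nmol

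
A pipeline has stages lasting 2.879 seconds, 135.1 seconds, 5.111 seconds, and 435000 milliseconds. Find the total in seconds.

In seconds:
  2.879 seconds → 2.879
  135.1 seconds → 135.1
  5.111 seconds → 5.111
  435000 milliseconds = 435000 × 10^-3 seconds = 435
Sum: 2.879 + 135.1 + 5.111 + 435 = 578.09

578.09 seconds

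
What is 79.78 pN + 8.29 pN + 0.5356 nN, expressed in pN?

In pN:
  79.78 pN → 79.78
  8.29 pN → 8.29
  0.5356 nN = 0.5356 × 10^3 pN = 535.6
Sum: 79.78 + 8.29 + 535.6 = 623.67

623.67 pN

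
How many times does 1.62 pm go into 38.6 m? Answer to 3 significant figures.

23800000000000

(38.6) / (1.62 × 10^-12) = 23.83 × 10^12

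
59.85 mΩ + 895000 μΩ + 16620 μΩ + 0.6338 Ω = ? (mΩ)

In mΩ:
  59.85 mΩ → 59.85
  895000 μΩ = 895000e-3 mΩ = 895
  16620 μΩ = 16620e-3 mΩ = 16.62
  0.6338 Ω = 0.6338e3 mΩ = 633.8
Sum: 59.85 + 895 + 16.62 + 633.8 = 1605.27

1605.27 mΩ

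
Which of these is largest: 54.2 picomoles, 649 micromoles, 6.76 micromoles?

649 micromoles

54.2 picomoles = 0.0000000000542 moles
649 micromoles = 0.000649 moles
6.76 micromoles = 0.00000676 moles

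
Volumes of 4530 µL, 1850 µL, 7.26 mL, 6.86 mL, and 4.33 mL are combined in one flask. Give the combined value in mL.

In mL:
  4530 µL = 4530 × 10⁻³ mL = 4.53
  1850 µL = 1850 × 10⁻³ mL = 1.85
  7.26 mL → 7.26
  6.86 mL → 6.86
  4.33 mL → 4.33
Sum: 4.53 + 1.85 + 7.26 + 6.86 + 4.33 = 24.83

24.83 mL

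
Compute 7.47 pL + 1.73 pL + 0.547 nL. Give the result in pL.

In pL:
  7.47 pL → 7.47
  1.73 pL → 1.73
  0.547 nL = 0.547 × 10^3 pL = 547
Sum: 7.47 + 1.73 + 547 = 556.2

556.2 pL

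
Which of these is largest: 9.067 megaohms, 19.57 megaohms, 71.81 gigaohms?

71.81 gigaohms

9.067 megaohms = 9067000 ohms
19.57 megaohms = 19570000 ohms
71.81 gigaohms = 71810000000 ohms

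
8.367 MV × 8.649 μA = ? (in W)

8.367 × 10^6 × 8.649 × 10^-6 = 72.366183 W

72.366183 W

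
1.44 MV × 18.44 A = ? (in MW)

1.44 × 10⁶ × 18.44 = 26.5536 × 10⁶ W

26.5536 MW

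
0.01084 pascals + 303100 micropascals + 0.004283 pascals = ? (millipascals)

318.223 millipascals

In millipascals:
  0.01084 pascals = 0.01084e3 millipascals = 10.84
  303100 micropascals = 303100e-3 millipascals = 303.1
  0.004283 pascals = 0.004283e3 millipascals = 4.283
Sum: 10.84 + 303.1 + 4.283 = 318.223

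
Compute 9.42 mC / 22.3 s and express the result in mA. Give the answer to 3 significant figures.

(9.42 × 10^-3) / (22.3) = 0.42242 × 10^-3 A

0.422 mA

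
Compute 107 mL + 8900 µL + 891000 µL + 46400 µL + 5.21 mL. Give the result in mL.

In mL:
  107 mL → 107
  8900 µL = 8900e-3 mL = 8.9
  891000 µL = 891000e-3 mL = 891
  46400 µL = 46400e-3 mL = 46.4
  5.21 mL → 5.21
Sum: 107 + 8.9 + 891 + 46.4 + 5.21 = 1058.51

1058.51 mL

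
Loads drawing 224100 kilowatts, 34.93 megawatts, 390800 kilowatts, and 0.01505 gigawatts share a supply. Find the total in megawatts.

In megawatts:
  224100 kilowatts = 224100 × 10⁻³ megawatts = 224.1
  34.93 megawatts → 34.93
  390800 kilowatts = 390800 × 10⁻³ megawatts = 390.8
  0.01505 gigawatts = 0.01505 × 10³ megawatts = 15.05
Sum: 224.1 + 34.93 + 390.8 + 15.05 = 664.88

664.88 megawatts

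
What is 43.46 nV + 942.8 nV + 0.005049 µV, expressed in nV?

In nV:
  43.46 nV → 43.46
  942.8 nV → 942.8
  0.005049 µV = 0.005049e3 nV = 5.049
Sum: 43.46 + 942.8 + 5.049 = 991.309

991.309 nV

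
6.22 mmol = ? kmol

0.00000622 kmol

milli = 10⁻³, kilo = 10³; factor is 10⁻⁶.
6.22 × 10⁻⁶ = 0.00000622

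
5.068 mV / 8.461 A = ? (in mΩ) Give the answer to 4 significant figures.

(5.068 × 10⁻³) / (8.461) = 0.598984 × 10⁻³ Ω

0.5990 mΩ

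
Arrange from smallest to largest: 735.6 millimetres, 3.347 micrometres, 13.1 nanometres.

735.6 millimetres = 0.7356 metres
3.347 micrometres = 0.000003347 metres
13.1 nanometres = 0.0000000131 metres

13.1 nanometres < 3.347 micrometres < 735.6 millimetres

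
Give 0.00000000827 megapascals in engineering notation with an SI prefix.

= 8.27 × 10⁻³ pascals; 10⁻³ is milli.

8.27 millipascals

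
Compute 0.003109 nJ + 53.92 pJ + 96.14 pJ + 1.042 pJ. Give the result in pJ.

154.211 pJ

In pJ:
  0.003109 nJ = 0.003109e3 pJ = 3.109
  53.92 pJ → 53.92
  96.14 pJ → 96.14
  1.042 pJ → 1.042
Sum: 3.109 + 53.92 + 96.14 + 1.042 = 154.211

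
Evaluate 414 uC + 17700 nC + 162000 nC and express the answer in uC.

In uC:
  414 uC → 414
  17700 nC = 17700 × 10^-3 uC = 17.7
  162000 nC = 162000 × 10^-3 uC = 162
Sum: 414 + 17.7 + 162 = 593.7

593.7 uC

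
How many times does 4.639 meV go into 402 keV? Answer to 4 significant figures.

86660000

(402e3) / (4.639e-3) = 86.657e6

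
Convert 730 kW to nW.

kilo = 1e3, nano = 1e-9; factor is 1e12.
730 × 1e12 = 730000000000000

730000000000000 nW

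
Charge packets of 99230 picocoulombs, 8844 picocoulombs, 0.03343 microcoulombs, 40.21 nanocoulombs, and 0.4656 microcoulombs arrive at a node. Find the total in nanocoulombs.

647.314 nanocoulombs

In nanocoulombs:
  99230 picocoulombs = 99230 × 10⁻³ nanocoulombs = 99.23
  8844 picocoulombs = 8844 × 10⁻³ nanocoulombs = 8.844
  0.03343 microcoulombs = 0.03343 × 10³ nanocoulombs = 33.43
  40.21 nanocoulombs → 40.21
  0.4656 microcoulombs = 0.4656 × 10³ nanocoulombs = 465.6
Sum: 99.23 + 8.844 + 33.43 + 40.21 + 465.6 = 647.314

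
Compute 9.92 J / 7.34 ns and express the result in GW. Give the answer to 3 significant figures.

1.35 GW

(9.92) / (7.34e-9) = 1.3515e9 W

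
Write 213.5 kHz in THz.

0.0000002135 THz

kilo = 10^3, tera = 10^12; factor is 10^-9.
213.5 × 10^-9 = 0.0000002135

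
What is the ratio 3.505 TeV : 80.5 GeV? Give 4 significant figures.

(3.505e12) / (80.5e9) = 0.04354e3

43.54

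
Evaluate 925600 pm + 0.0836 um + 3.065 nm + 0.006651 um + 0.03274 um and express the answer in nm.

1051.656 nm

In nm:
  925600 pm = 925600e-3 nm = 925.6
  0.0836 um = 0.0836e3 nm = 83.6
  3.065 nm → 3.065
  0.006651 um = 0.006651e3 nm = 6.651
  0.03274 um = 0.03274e3 nm = 32.74
Sum: 925.6 + 83.6 + 3.065 + 6.651 + 32.74 = 1051.656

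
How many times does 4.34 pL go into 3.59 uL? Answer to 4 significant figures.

827200

(3.59e-6) / (4.34e-12) = 0.82719e6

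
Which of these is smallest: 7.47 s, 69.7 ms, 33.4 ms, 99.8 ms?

7.47 s = 7.47 s
69.7 ms = 0.0697 s
33.4 ms = 0.0334 s
99.8 ms = 0.0998 s

33.4 ms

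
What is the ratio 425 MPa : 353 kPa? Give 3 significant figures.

(425 × 10⁶) / (353 × 10³) = 1.204 × 10³

1200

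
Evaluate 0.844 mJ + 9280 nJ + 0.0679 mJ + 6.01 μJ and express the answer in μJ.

927.19 μJ

In μJ:
  0.844 mJ = 0.844 × 10³ μJ = 844
  9280 nJ = 9280 × 10⁻³ μJ = 9.28
  0.0679 mJ = 0.0679 × 10³ μJ = 67.9
  6.01 μJ → 6.01
Sum: 844 + 9.28 + 67.9 + 6.01 = 927.19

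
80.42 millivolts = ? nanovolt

milli = 10^-3, nano = 10^-9; factor is 10^6.
80.42 × 10^6 = 80420000

80420000 nanovolts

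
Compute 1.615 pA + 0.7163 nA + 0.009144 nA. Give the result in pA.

727.059 pA

In pA:
  1.615 pA → 1.615
  0.7163 nA = 0.7163e3 pA = 716.3
  0.009144 nA = 0.009144e3 pA = 9.144
Sum: 1.615 + 716.3 + 9.144 = 727.059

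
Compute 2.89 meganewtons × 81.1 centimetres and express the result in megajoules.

2.89e6 × 81.1e-2 = 234.379e4 J

2.34379 megajoules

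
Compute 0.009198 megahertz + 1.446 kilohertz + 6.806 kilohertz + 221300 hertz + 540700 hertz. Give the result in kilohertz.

In kilohertz:
  0.009198 megahertz = 0.009198 × 10³ kilohertz = 9.198
  1.446 kilohertz → 1.446
  6.806 kilohertz → 6.806
  221300 hertz = 221300 × 10⁻³ kilohertz = 221.3
  540700 hertz = 540700 × 10⁻³ kilohertz = 540.7
Sum: 9.198 + 1.446 + 6.806 + 221.3 + 540.7 = 779.45

779.45 kilohertz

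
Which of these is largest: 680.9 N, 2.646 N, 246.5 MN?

246.5 MN

680.9 N = 680.9 N
2.646 N = 2.646 N
246.5 MN = 246500000 N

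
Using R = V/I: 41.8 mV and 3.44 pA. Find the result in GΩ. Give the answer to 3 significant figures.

(41.8e-3) / (3.44e-12) = 12.151e9 Ω

12.2 GΩ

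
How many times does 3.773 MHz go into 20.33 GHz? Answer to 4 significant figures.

(20.33e9) / (3.773e6) = 5.3883e3

5388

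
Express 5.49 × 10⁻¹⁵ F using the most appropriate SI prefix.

= 5.49 × 10⁻¹⁵ F; 10⁻¹⁵ is femto.

5.49 fF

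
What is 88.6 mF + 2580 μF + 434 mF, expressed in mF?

525.18 mF

In mF:
  88.6 mF → 88.6
  2580 μF = 2580 × 10⁻³ mF = 2.58
  434 mF → 434
Sum: 88.6 + 2.58 + 434 = 525.18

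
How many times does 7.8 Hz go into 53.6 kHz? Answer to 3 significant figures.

6870

(53.6e3) / (7.8) = 6.872e3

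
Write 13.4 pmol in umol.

0.0000134 umol

pico = 1e-12, micro = 1e-6; factor is 1e-6.
13.4 × 1e-6 = 0.0000134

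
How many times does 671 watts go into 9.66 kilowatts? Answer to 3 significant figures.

(9.66 × 10³) / (671) = 0.0144 × 10³

14.4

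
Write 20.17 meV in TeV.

milli = 1e-3, tera = 1e12; factor is 1e-15.
20.17 × 1e-15 = 0.00000000000002017

0.00000000000002017 TeV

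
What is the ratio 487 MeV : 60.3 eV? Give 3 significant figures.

8080000

(487 × 10^6) / (60.3) = 8.076 × 10^6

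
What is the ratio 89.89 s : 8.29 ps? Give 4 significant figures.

(89.89) / (8.29 × 10^-12) = 10.843 × 10^12

10840000000000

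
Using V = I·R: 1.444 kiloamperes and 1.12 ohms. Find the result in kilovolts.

1.444 × 10^3 × 1.12 = 1.61728 × 10^3 V

1.61728 kilovolts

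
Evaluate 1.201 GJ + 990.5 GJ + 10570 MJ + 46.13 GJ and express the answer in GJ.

1048.401 GJ

In GJ:
  1.201 GJ → 1.201
  990.5 GJ → 990.5
  10570 MJ = 10570 × 10⁻³ GJ = 10.57
  46.13 GJ → 46.13
Sum: 1.201 + 990.5 + 10.57 + 46.13 = 1048.401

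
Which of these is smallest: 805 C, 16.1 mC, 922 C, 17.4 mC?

805 C = 805 C
16.1 mC = 0.0161 C
922 C = 922 C
17.4 mC = 0.0174 C

16.1 mC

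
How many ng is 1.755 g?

(no prefix) = 10^0, nano = 10^-9; factor is 10^9.
1.755 × 10^9 = 1755000000

1755000000 ng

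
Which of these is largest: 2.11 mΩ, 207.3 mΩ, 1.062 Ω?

2.11 mΩ = 0.00211 Ω
207.3 mΩ = 0.2073 Ω
1.062 Ω = 1.062 Ω

1.062 Ω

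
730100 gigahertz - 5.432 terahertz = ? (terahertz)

In terahertz:
  730100 gigahertz = 730100 × 10^-3 terahertz = 730.1
  5.432 terahertz → 5.432
Difference: 730.1 - 5.432 = 724.668

724.668 terahertz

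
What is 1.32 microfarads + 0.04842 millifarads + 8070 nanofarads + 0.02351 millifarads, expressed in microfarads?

81.32 microfarads

In microfarads:
  1.32 microfarads → 1.32
  0.04842 millifarads = 0.04842 × 10³ microfarads = 48.42
  8070 nanofarads = 8070 × 10⁻³ microfarads = 8.07
  0.02351 millifarads = 0.02351 × 10³ microfarads = 23.51
Sum: 1.32 + 48.42 + 8.07 + 23.51 = 81.32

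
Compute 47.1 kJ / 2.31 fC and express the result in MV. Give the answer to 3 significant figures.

(47.1 × 10^3) / (2.31 × 10^-15) = 20.39 × 10^18 V

20400000000000 MV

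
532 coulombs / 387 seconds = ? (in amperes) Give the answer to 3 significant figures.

1.37 amperes

(532) / (387) = 1.3747 A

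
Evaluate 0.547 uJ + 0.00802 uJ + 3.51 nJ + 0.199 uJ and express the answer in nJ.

In nJ:
  0.547 uJ = 0.547 × 10^3 nJ = 547
  0.00802 uJ = 0.00802 × 10^3 nJ = 8.02
  3.51 nJ → 3.51
  0.199 uJ = 0.199 × 10^3 nJ = 199
Sum: 547 + 8.02 + 3.51 + 199 = 757.53

757.53 nJ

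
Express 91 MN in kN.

91000 kN

mega = 1e6, kilo = 1e3; factor is 1e3.
91 × 1e3 = 91000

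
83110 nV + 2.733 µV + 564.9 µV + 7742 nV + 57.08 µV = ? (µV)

715.565 µV

In µV:
  83110 nV = 83110 × 10⁻³ µV = 83.11
  2.733 µV → 2.733
  564.9 µV → 564.9
  7742 nV = 7742 × 10⁻³ µV = 7.742
  57.08 µV → 57.08
Sum: 83.11 + 2.733 + 564.9 + 7.742 + 57.08 = 715.565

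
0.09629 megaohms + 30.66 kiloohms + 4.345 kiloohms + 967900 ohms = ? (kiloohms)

In kiloohms:
  0.09629 megaohms = 0.09629e3 kiloohms = 96.29
  30.66 kiloohms → 30.66
  4.345 kiloohms → 4.345
  967900 ohms = 967900e-3 kiloohms = 967.9
Sum: 96.29 + 30.66 + 4.345 + 967.9 = 1099.195

1099.195 kiloohms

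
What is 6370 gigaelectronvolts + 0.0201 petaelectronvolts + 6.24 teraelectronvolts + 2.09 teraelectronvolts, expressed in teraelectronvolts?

34.8 teraelectronvolts

In teraelectronvolts:
  6370 gigaelectronvolts = 6370 × 10^-3 teraelectronvolts = 6.37
  0.0201 petaelectronvolts = 0.0201 × 10^3 teraelectronvolts = 20.1
  6.24 teraelectronvolts → 6.24
  2.09 teraelectronvolts → 2.09
Sum: 6.37 + 20.1 + 6.24 + 2.09 = 34.8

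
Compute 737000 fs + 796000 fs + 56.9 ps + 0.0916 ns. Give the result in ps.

In ps:
  737000 fs = 737000 × 10^-3 ps = 737
  796000 fs = 796000 × 10^-3 ps = 796
  56.9 ps → 56.9
  0.0916 ns = 0.0916 × 10^3 ps = 91.6
Sum: 737 + 796 + 56.9 + 91.6 = 1681.5

1681.5 ps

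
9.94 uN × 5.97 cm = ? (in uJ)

9.94 × 10⁻⁶ × 5.97 × 10⁻² = 59.3418 × 10⁻⁸ J

0.593418 uJ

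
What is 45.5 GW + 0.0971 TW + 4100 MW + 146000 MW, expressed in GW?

292.7 GW

In GW:
  45.5 GW → 45.5
  0.0971 TW = 0.0971 × 10^3 GW = 97.1
  4100 MW = 4100 × 10^-3 GW = 4.1
  146000 MW = 146000 × 10^-3 GW = 146
Sum: 45.5 + 97.1 + 4.1 + 146 = 292.7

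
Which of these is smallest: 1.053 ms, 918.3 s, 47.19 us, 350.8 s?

47.19 us

1.053 ms = 0.001053 s
918.3 s = 918.3 s
47.19 us = 0.00004719 s
350.8 s = 350.8 s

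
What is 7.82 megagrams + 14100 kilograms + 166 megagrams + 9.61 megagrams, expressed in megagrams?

197.53 megagrams

In megagrams:
  7.82 megagrams → 7.82
  14100 kilograms = 14100 × 10⁻³ megagrams = 14.1
  166 megagrams → 166
  9.61 megagrams → 9.61
Sum: 7.82 + 14.1 + 166 + 9.61 = 197.53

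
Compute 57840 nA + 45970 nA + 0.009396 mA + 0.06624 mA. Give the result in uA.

179.446 uA

In uA:
  57840 nA = 57840 × 10^-3 uA = 57.84
  45970 nA = 45970 × 10^-3 uA = 45.97
  0.009396 mA = 0.009396 × 10^3 uA = 9.396
  0.06624 mA = 0.06624 × 10^3 uA = 66.24
Sum: 57.84 + 45.97 + 9.396 + 66.24 = 179.446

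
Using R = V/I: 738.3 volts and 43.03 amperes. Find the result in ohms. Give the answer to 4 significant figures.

(738.3) / (43.03) = 17.1578 Ω

17.16 ohms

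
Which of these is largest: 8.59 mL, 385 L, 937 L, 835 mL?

937 L

8.59 mL = 0.00859 L
385 L = 385 L
937 L = 937 L
835 mL = 0.835 L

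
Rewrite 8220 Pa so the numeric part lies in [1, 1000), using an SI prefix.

= 8.22 × 10^3 Pa; 10^3 is kilo.

8.22 kPa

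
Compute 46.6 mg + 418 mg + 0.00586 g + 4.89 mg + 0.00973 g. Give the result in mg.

485.08 mg

In mg:
  46.6 mg → 46.6
  418 mg → 418
  0.00586 g = 0.00586 × 10^3 mg = 5.86
  4.89 mg → 4.89
  0.00973 g = 0.00973 × 10^3 mg = 9.73
Sum: 46.6 + 418 + 5.86 + 4.89 + 9.73 = 485.08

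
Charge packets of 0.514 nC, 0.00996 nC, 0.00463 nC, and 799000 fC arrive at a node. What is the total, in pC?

1327.59 pC

In pC:
  0.514 nC = 0.514 × 10³ pC = 514
  0.00996 nC = 0.00996 × 10³ pC = 9.96
  0.00463 nC = 0.00463 × 10³ pC = 4.63
  799000 fC = 799000 × 10⁻³ pC = 799
Sum: 514 + 9.96 + 4.63 + 799 = 1327.59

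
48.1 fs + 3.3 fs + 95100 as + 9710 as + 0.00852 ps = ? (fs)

In fs:
  48.1 fs → 48.1
  3.3 fs → 3.3
  95100 as = 95100e-3 fs = 95.1
  9710 as = 9710e-3 fs = 9.71
  0.00852 ps = 0.00852e3 fs = 8.52
Sum: 48.1 + 3.3 + 95.1 + 9.71 + 8.52 = 164.73

164.73 fs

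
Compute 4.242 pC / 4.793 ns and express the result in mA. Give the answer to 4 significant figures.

(4.242 × 10^-12) / (4.793 × 10^-9) = 0.885041 × 10^-3 A

0.8850 mA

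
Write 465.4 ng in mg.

0.0004654 mg

nano = 1e-9, milli = 1e-3; factor is 1e-6.
465.4 × 1e-6 = 0.0004654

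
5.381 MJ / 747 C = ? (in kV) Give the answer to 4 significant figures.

7.203 kV

(5.381 × 10^6) / (747) = 0.00720348 × 10^6 V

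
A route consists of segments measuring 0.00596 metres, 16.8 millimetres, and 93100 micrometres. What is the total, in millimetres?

115.86 millimetres

In millimetres:
  0.00596 metres = 0.00596e3 millimetres = 5.96
  16.8 millimetres → 16.8
  93100 micrometres = 93100e-3 millimetres = 93.1
Sum: 5.96 + 16.8 + 93.1 = 115.86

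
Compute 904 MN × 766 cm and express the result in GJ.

904 × 10^6 × 766 × 10^-2 = 692464 × 10^4 J

6.92464 GJ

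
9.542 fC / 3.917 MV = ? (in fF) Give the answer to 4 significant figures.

0.000002436 fF

(9.542e-15) / (3.917e6) = 2.43605e-21 F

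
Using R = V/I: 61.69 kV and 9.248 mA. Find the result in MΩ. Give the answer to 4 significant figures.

6.671 MΩ

(61.69 × 10^3) / (9.248 × 10^-3) = 6.67063 × 10^6 Ω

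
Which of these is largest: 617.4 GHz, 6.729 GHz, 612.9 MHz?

617.4 GHz = 617400000000 Hz
6.729 GHz = 6729000000 Hz
612.9 MHz = 612900000 Hz

617.4 GHz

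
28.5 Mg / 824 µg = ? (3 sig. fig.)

(28.5 × 10⁶) / (824 × 10⁻⁶) = 0.03459 × 10¹²

34600000000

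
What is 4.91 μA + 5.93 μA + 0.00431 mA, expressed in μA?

In μA:
  4.91 μA → 4.91
  5.93 μA → 5.93
  0.00431 mA = 0.00431e3 μA = 4.31
Sum: 4.91 + 5.93 + 4.31 = 15.15

15.15 μA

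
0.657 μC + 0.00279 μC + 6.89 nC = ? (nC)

666.68 nC

In nC:
  0.657 μC = 0.657 × 10³ nC = 657
  0.00279 μC = 0.00279 × 10³ nC = 2.79
  6.89 nC → 6.89
Sum: 657 + 2.79 + 6.89 = 666.68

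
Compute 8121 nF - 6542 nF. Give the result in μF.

1.579 μF

In μF:
  8121 nF = 8121 × 10^-3 μF = 8.121
  6542 nF = 6542 × 10^-3 μF = 6.542
Difference: 8.121 - 6.542 = 1.579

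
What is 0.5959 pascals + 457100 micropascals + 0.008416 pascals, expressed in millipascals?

In millipascals:
  0.5959 pascals = 0.5959 × 10^3 millipascals = 595.9
  457100 micropascals = 457100 × 10^-3 millipascals = 457.1
  0.008416 pascals = 0.008416 × 10^3 millipascals = 8.416
Sum: 595.9 + 457.1 + 8.416 = 1061.416

1061.416 millipascals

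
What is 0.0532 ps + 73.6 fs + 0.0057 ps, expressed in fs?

132.5 fs

In fs:
  0.0532 ps = 0.0532 × 10³ fs = 53.2
  73.6 fs → 73.6
  0.0057 ps = 0.0057 × 10³ fs = 5.7
Sum: 53.2 + 73.6 + 5.7 = 132.5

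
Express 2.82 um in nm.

2820 nm

micro = 1e-6, nano = 1e-9; factor is 1e3.
2.82 × 1e3 = 2820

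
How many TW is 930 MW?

mega = 10⁶, tera = 10¹²; factor is 10⁻⁶.
930 × 10⁻⁶ = 0.00093

0.00093 TW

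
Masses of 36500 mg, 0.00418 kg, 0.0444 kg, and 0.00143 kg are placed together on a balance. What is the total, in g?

In g:
  36500 mg = 36500 × 10^-3 g = 36.5
  0.00418 kg = 0.00418 × 10^3 g = 4.18
  0.0444 kg = 0.0444 × 10^3 g = 44.4
  0.00143 kg = 0.00143 × 10^3 g = 1.43
Sum: 36.5 + 4.18 + 44.4 + 1.43 = 86.51

86.51 g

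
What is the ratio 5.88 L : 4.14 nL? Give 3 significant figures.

(5.88) / (4.14 × 10^-9) = 1.42 × 10^9

1420000000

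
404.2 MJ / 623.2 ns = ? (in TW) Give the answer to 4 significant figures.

(404.2 × 10^6) / (623.2 × 10^-9) = 0.648588 × 10^15 W

648.6 TW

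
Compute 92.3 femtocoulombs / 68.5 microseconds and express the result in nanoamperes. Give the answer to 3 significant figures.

1.35 nanoamperes

(92.3e-15) / (68.5e-6) = 1.3474e-9 A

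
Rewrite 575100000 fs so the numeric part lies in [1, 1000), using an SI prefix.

= 575.1 × 10⁻⁹ s; 10⁻⁹ is nano.

575.1 ns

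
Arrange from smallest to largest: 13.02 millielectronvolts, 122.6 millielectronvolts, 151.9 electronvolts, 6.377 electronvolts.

13.02 millielectronvolts < 122.6 millielectronvolts < 6.377 electronvolts < 151.9 electronvolts

13.02 millielectronvolts = 0.01302 electronvolts
122.6 millielectronvolts = 0.1226 electronvolts
151.9 electronvolts = 151.9 electronvolts
6.377 electronvolts = 6.377 electronvolts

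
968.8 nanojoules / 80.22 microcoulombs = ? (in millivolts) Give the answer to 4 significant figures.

(968.8 × 10⁻⁹) / (80.22 × 10⁻⁶) = 12.0768 × 10⁻³ V

12.08 millivolts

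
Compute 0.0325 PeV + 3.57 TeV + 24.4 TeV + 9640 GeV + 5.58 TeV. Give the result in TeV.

In TeV:
  0.0325 PeV = 0.0325 × 10^3 TeV = 32.5
  3.57 TeV → 3.57
  24.4 TeV → 24.4
  9640 GeV = 9640 × 10^-3 TeV = 9.64
  5.58 TeV → 5.58
Sum: 32.5 + 3.57 + 24.4 + 9.64 + 5.58 = 75.69

75.69 TeV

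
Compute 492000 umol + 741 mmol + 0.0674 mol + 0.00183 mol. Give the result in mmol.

In mmol:
  492000 umol = 492000 × 10^-3 mmol = 492
  741 mmol → 741
  0.0674 mol = 0.0674 × 10^3 mmol = 67.4
  0.00183 mol = 0.00183 × 10^3 mmol = 1.83
Sum: 492 + 741 + 67.4 + 1.83 = 1302.23

1302.23 mmol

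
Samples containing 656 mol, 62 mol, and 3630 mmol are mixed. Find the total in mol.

In mol:
  656 mol → 656
  62 mol → 62
  3630 mmol = 3630 × 10^-3 mol = 3.63
Sum: 656 + 62 + 3.63 = 721.63

721.63 mol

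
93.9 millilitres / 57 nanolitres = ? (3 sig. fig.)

(93.9 × 10⁻³) / (57 × 10⁻⁹) = 1.647 × 10⁶

1650000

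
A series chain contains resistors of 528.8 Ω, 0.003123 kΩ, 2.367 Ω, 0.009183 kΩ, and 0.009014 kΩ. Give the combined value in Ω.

552.487 Ω

In Ω:
  528.8 Ω → 528.8
  0.003123 kΩ = 0.003123 × 10³ Ω = 3.123
  2.367 Ω → 2.367
  0.009183 kΩ = 0.009183 × 10³ Ω = 9.183
  0.009014 kΩ = 0.009014 × 10³ Ω = 9.014
Sum: 528.8 + 3.123 + 2.367 + 9.183 + 9.014 = 552.487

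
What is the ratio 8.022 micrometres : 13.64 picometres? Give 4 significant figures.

588100

(8.022 × 10^-6) / (13.64 × 10^-12) = 0.58812 × 10^6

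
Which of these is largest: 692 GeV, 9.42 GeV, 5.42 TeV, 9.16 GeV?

5.42 TeV

692 GeV = 692000000000 eV
9.42 GeV = 9420000000 eV
5.42 TeV = 5420000000000 eV
9.16 GeV = 9160000000 eV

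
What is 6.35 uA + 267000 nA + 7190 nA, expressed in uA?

280.54 uA

In uA:
  6.35 uA → 6.35
  267000 nA = 267000 × 10^-3 uA = 267
  7190 nA = 7190 × 10^-3 uA = 7.19
Sum: 6.35 + 267 + 7.19 = 280.54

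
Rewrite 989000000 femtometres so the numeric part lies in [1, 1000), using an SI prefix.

989 nanometres

= 989 × 10^-9 metres; 10^-9 is nano.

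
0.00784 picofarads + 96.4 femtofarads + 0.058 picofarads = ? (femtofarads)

162.24 femtofarads

In femtofarads:
  0.00784 picofarads = 0.00784e3 femtofarads = 7.84
  96.4 femtofarads → 96.4
  0.058 picofarads = 0.058e3 femtofarads = 58
Sum: 7.84 + 96.4 + 58 = 162.24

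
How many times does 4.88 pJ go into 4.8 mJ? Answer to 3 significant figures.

984000000

(4.8e-3) / (4.88e-12) = 0.9836e9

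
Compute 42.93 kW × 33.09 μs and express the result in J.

1.4205537 J

42.93 × 10^3 × 33.09 × 10^-6 = 1420.5537 × 10^-3 J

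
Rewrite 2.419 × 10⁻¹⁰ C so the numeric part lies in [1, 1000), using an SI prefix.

241.9 pC

= 241.9 × 10⁻¹² C; 10⁻¹² is pico.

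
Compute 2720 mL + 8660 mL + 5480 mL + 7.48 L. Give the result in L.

24.34 L

In L:
  2720 mL = 2720e-3 L = 2.72
  8660 mL = 8660e-3 L = 8.66
  5480 mL = 5480e-3 L = 5.48
  7.48 L → 7.48
Sum: 2.72 + 8.66 + 5.48 + 7.48 = 24.34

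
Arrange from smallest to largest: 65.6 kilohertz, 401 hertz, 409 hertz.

401 hertz < 409 hertz < 65.6 kilohertz

65.6 kilohertz = 65600 hertz
401 hertz = 401 hertz
409 hertz = 409 hertz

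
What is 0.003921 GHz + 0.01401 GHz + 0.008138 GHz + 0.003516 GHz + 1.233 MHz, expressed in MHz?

30.818 MHz

In MHz:
  0.003921 GHz = 0.003921 × 10^3 MHz = 3.921
  0.01401 GHz = 0.01401 × 10^3 MHz = 14.01
  0.008138 GHz = 0.008138 × 10^3 MHz = 8.138
  0.003516 GHz = 0.003516 × 10^3 MHz = 3.516
  1.233 MHz → 1.233
Sum: 3.921 + 14.01 + 8.138 + 3.516 + 1.233 = 30.818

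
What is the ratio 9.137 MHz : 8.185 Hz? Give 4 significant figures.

1116000

(9.137 × 10⁶) / (8.185) = 1.1163 × 10⁶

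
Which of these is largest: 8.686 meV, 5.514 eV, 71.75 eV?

8.686 meV = 0.008686 eV
5.514 eV = 5.514 eV
71.75 eV = 71.75 eV

71.75 eV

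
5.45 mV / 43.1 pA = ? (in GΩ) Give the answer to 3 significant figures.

0.126 GΩ

(5.45 × 10^-3) / (43.1 × 10^-12) = 0.12645 × 10^9 Ω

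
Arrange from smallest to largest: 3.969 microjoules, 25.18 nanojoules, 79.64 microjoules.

25.18 nanojoules < 3.969 microjoules < 79.64 microjoules

3.969 microjoules = 0.000003969 joules
25.18 nanojoules = 0.00000002518 joules
79.64 microjoules = 0.00007964 joules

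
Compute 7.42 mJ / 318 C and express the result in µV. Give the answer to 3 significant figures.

(7.42 × 10⁻³) / (318) = 0.023333 × 10⁻³ V

23.3 µV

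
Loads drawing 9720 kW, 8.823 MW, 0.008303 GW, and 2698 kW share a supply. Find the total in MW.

29.544 MW

In MW:
  9720 kW = 9720 × 10^-3 MW = 9.72
  8.823 MW → 8.823
  0.008303 GW = 0.008303 × 10^3 MW = 8.303
  2698 kW = 2698 × 10^-3 MW = 2.698
Sum: 9.72 + 8.823 + 8.303 + 2.698 = 29.544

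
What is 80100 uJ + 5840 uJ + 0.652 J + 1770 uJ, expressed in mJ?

In mJ:
  80100 uJ = 80100 × 10^-3 mJ = 80.1
  5840 uJ = 5840 × 10^-3 mJ = 5.84
  0.652 J = 0.652 × 10^3 mJ = 652
  1770 uJ = 1770 × 10^-3 mJ = 1.77
Sum: 80.1 + 5.84 + 652 + 1.77 = 739.71

739.71 mJ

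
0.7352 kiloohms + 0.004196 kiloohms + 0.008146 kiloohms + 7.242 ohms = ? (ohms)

754.784 ohms

In ohms:
  0.7352 kiloohms = 0.7352e3 ohms = 735.2
  0.004196 kiloohms = 0.004196e3 ohms = 4.196
  0.008146 kiloohms = 0.008146e3 ohms = 8.146
  7.242 ohms → 7.242
Sum: 735.2 + 4.196 + 8.146 + 7.242 = 754.784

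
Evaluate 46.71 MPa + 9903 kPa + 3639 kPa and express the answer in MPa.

In MPa:
  46.71 MPa → 46.71
  9903 kPa = 9903e-3 MPa = 9.903
  3639 kPa = 3639e-3 MPa = 3.639
Sum: 46.71 + 9.903 + 3.639 = 60.252

60.252 MPa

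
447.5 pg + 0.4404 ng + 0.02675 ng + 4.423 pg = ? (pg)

919.073 pg

In pg:
  447.5 pg → 447.5
  0.4404 ng = 0.4404e3 pg = 440.4
  0.02675 ng = 0.02675e3 pg = 26.75
  4.423 pg → 4.423
Sum: 447.5 + 440.4 + 26.75 + 4.423 = 919.073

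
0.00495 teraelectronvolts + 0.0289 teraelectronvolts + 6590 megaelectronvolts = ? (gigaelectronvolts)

In gigaelectronvolts:
  0.00495 teraelectronvolts = 0.00495e3 gigaelectronvolts = 4.95
  0.0289 teraelectronvolts = 0.0289e3 gigaelectronvolts = 28.9
  6590 megaelectronvolts = 6590e-3 gigaelectronvolts = 6.59
Sum: 4.95 + 28.9 + 6.59 = 40.44

40.44 gigaelectronvolts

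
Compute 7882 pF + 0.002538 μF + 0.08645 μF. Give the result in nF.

In nF:
  7882 pF = 7882 × 10^-3 nF = 7.882
  0.002538 μF = 0.002538 × 10^3 nF = 2.538
  0.08645 μF = 0.08645 × 10^3 nF = 86.45
Sum: 7.882 + 2.538 + 86.45 = 96.87

96.87 nF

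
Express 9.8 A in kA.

0.0098 kA

(no prefix) = 10⁰, kilo = 10³; factor is 10⁻³.
9.8 × 10⁻³ = 0.0098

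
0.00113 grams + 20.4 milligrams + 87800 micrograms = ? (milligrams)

109.33 milligrams

In milligrams:
  0.00113 grams = 0.00113 × 10^3 milligrams = 1.13
  20.4 milligrams → 20.4
  87800 micrograms = 87800 × 10^-3 milligrams = 87.8
Sum: 1.13 + 20.4 + 87.8 = 109.33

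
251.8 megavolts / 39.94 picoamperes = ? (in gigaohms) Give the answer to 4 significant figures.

(251.8 × 10^6) / (39.94 × 10^-12) = 6.30446 × 10^18 Ω

6304000000 gigaohms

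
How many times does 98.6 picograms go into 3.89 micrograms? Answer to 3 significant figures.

39500

(3.89 × 10⁻⁶) / (98.6 × 10⁻¹²) = 0.03945 × 10⁶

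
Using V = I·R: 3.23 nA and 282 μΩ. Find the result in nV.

0.00091086 nV

3.23 × 10⁻⁹ × 282 × 10⁻⁶ = 910.86 × 10⁻¹⁵ V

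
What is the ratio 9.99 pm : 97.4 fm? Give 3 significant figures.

(9.99 × 10^-12) / (97.4 × 10^-15) = 0.1026 × 10^3

103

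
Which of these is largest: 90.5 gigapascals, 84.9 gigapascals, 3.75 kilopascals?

90.5 gigapascals

90.5 gigapascals = 90500000000 pascals
84.9 gigapascals = 84900000000 pascals
3.75 kilopascals = 3750 pascals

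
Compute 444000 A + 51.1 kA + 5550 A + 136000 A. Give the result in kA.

In kA:
  444000 A = 444000 × 10^-3 kA = 444
  51.1 kA → 51.1
  5550 A = 5550 × 10^-3 kA = 5.55
  136000 A = 136000 × 10^-3 kA = 136
Sum: 444 + 51.1 + 5.55 + 136 = 636.65

636.65 kA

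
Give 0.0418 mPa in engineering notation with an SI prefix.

41.8 μPa

= 41.8e-6 Pa; 1e-6 is micro.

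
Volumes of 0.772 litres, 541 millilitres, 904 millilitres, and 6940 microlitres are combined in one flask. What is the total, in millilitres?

2223.94 millilitres

In millilitres:
  0.772 litres = 0.772e3 millilitres = 772
  541 millilitres → 541
  904 millilitres → 904
  6940 microlitres = 6940e-3 millilitres = 6.94
Sum: 772 + 541 + 904 + 6.94 = 2223.94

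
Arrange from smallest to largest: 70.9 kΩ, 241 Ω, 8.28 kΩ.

70.9 kΩ = 70900 Ω
241 Ω = 241 Ω
8.28 kΩ = 8280 Ω

241 Ω < 8.28 kΩ < 70.9 kΩ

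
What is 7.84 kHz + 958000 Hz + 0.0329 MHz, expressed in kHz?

In kHz:
  7.84 kHz → 7.84
  958000 Hz = 958000e-3 kHz = 958
  0.0329 MHz = 0.0329e3 kHz = 32.9
Sum: 7.84 + 958 + 32.9 = 998.74

998.74 kHz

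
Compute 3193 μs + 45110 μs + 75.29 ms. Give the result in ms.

In ms:
  3193 μs = 3193 × 10^-3 ms = 3.193
  45110 μs = 45110 × 10^-3 ms = 45.11
  75.29 ms → 75.29
Sum: 3.193 + 45.11 + 75.29 = 123.593

123.593 ms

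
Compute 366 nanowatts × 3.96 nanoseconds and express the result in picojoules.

366 × 10^-9 × 3.96 × 10^-9 = 1449.36 × 10^-18 J

0.00144936 picojoules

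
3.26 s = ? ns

(no prefix) = 10⁰, nano = 10⁻⁹; factor is 10⁹.
3.26 × 10⁹ = 3260000000

3260000000 ns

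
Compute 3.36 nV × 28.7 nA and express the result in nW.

3.36 × 10⁻⁹ × 28.7 × 10⁻⁹ = 96.432 × 10⁻¹⁸ W

0.000000096432 nW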